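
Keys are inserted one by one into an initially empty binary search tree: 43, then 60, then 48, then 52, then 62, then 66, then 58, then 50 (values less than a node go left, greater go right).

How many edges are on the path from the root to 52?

3

43: root
60: right child of 43 (depth 1)
48: left child of 60 (depth 2)
52: right child of 48 (depth 3)
62: right child of 60 (depth 2)
66: right child of 62 (depth 3)
58: right child of 52 (depth 4)
50: left child of 52 (depth 4)

Path to 52: 43 → 60 → 48 → 52, which is 3 edges.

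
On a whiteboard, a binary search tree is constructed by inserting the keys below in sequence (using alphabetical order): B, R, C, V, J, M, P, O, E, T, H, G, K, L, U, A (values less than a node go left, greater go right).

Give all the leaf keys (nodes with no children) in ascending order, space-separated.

Insert B: tree is empty, so B becomes the root.
Insert R: R > B → go right. Place as right child of B.
Insert C: C > B → go right; C < R → go left. Place as left child of R.
Insert V: V > B → go right; V > R → go right. Place as right child of R.
Insert J: J > B → go right; J < R → go left; J > C → go right. Place as right child of C.
Insert M: M > B → go right; M < R → go left; M > C → go right; M > J → go right. Place as right child of J.
Insert P: P > B → go right; P < R → go left; P > C → go right; P > J → go right; P > M → go right. Place as right child of M.
Insert O: O > B → go right; O < R → go left; O > C → go right; O > J → go right; O > M → go right; O < P → go left. Place as left child of P.
Insert E: E > B → go right; E < R → go left; E > C → go right; E < J → go left. Place as left child of J.
Insert T: T > B → go right; T > R → go right; T < V → go left. Place as left child of V.
Insert H: H > B → go right; H < R → go left; H > C → go right; H < J → go left; H > E → go right. Place as right child of E.
Insert G: G > B → go right; G < R → go left; G > C → go right; G < J → go left; G > E → go right; G < H → go left. Place as left child of H.
Insert K: K > B → go right; K < R → go left; K > C → go right; K > J → go right; K < M → go left. Place as left child of M.
Insert L: L > B → go right; L < R → go left; L > C → go right; L > J → go right; L < M → go left; L > K → go right. Place as right child of K.
Insert U: U > B → go right; U > R → go right; U < V → go left; U > T → go right. Place as right child of T.
Insert A: A < B → go left. Place as left child of B.

A G L O U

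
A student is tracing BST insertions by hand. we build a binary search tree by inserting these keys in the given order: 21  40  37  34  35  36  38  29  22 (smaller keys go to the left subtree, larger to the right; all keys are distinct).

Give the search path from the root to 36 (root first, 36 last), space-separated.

21 40 37 34 35 36

Resulting structure (node: left, right):
  21: L=–, R=40
  40: L=37, R=–
  37: L=34, R=38
  34: L=29, R=35
  35: L=–, R=36
  36: L=–, R=–
  38: L=–, R=–
  29: L=22, R=–
  22: L=–, R=–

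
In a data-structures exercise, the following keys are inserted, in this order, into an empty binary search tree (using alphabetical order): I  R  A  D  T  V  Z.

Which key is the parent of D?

A

I: root
R: right child of I (depth 1)
A: left child of I (depth 1)
D: right child of A (depth 2)
T: right child of R (depth 2)
V: right child of T (depth 3)
Z: right child of V (depth 4)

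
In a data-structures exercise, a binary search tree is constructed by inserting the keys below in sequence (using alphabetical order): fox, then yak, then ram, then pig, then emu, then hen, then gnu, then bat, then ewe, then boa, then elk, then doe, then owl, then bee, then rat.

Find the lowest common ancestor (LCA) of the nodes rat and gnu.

fox: root
yak: right child of fox (depth 1)
ram: left child of yak (depth 2)
pig: left child of ram (depth 3)
emu: left child of fox (depth 1)
hen: left child of pig (depth 4)
gnu: left child of hen (depth 5)
bat: left child of emu (depth 2)
ewe: right child of emu (depth 2)
boa: right child of bat (depth 3)
elk: right child of boa (depth 4)
doe: left child of elk (depth 5)
owl: right child of hen (depth 5)
bee: left child of boa (depth 4)
rat: right child of ram (depth 3)

Path to rat: fox → yak → ram → rat
Path to gnu: fox → yak → ram → pig → hen → gnu
The paths share a prefix ending at ram, then split left and right.

ram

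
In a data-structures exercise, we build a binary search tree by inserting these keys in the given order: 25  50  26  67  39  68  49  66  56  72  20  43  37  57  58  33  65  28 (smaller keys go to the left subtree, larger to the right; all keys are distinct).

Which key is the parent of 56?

66

Resulting structure (node: left, right):
  25: L=20, R=50
  50: L=26, R=67
  26: L=–, R=39
  67: L=66, R=68
  39: L=37, R=49
  68: L=–, R=72
  49: L=43, R=–
  66: L=56, R=–
  56: L=–, R=57
  72: L=–, R=–
  20: L=–, R=–
  43: L=–, R=–
  37: L=33, R=–
  57: L=–, R=58
  58: L=–, R=65
  33: L=28, R=–
  65: L=–, R=–
  28: L=–, R=–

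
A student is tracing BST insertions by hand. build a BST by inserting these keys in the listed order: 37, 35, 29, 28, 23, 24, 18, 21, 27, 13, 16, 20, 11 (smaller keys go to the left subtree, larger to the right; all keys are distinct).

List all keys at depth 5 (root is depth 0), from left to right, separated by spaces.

18 24

Insert 37: tree is empty, so 37 becomes the root.
Insert 35: 35 < 37 → go left. Place as left child of 37.
Insert 29: 29 < 37 → go left; 29 < 35 → go left. Place as left child of 35.
Insert 28: 28 < 37 → go left; 28 < 35 → go left; 28 < 29 → go left. Place as left child of 29.
Insert 23: 23 < 37 → go left; 23 < 35 → go left; 23 < 29 → go left; 23 < 28 → go left. Place as left child of 28.
Insert 24: 24 < 37 → go left; 24 < 35 → go left; 24 < 29 → go left; 24 < 28 → go left; 24 > 23 → go right. Place as right child of 23.
Insert 18: 18 < 37 → go left; 18 < 35 → go left; 18 < 29 → go left; 18 < 28 → go left; 18 < 23 → go left. Place as left child of 23.
Insert 21: 21 < 37 → go left; 21 < 35 → go left; 21 < 29 → go left; 21 < 28 → go left; 21 < 23 → go left; 21 > 18 → go right. Place as right child of 18.
Insert 27: 27 < 37 → go left; 27 < 35 → go left; 27 < 29 → go left; 27 < 28 → go left; 27 > 23 → go right; 27 > 24 → go right. Place as right child of 24.
Insert 13: 13 < 37 → go left; 13 < 35 → go left; 13 < 29 → go left; 13 < 28 → go left; 13 < 23 → go left; 13 < 18 → go left. Place as left child of 18.
Insert 16: 16 < 37 → go left; 16 < 35 → go left; 16 < 29 → go left; 16 < 28 → go left; 16 < 23 → go left; 16 < 18 → go left; 16 > 13 → go right. Place as right child of 13.
Insert 20: 20 < 37 → go left; 20 < 35 → go left; 20 < 29 → go left; 20 < 28 → go left; 20 < 23 → go left; 20 > 18 → go right; 20 < 21 → go left. Place as left child of 21.
Insert 11: 11 < 37 → go left; 11 < 35 → go left; 11 < 29 → go left; 11 < 28 → go left; 11 < 23 → go left; 11 < 18 → go left; 11 < 13 → go left. Place as left child of 13.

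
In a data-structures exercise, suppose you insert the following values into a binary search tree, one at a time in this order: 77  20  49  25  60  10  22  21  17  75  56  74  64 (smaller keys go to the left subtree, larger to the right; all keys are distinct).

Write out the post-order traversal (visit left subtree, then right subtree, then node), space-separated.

Resulting structure (node: left, right):
  77: L=20, R=–
  20: L=10, R=49
  49: L=25, R=60
  25: L=22, R=–
  60: L=56, R=75
  10: L=–, R=17
  22: L=21, R=–
  21: L=–, R=–
  17: L=–, R=–
  75: L=74, R=–
  56: L=–, R=–
  74: L=64, R=–
  64: L=–, R=–

17 10 21 22 25 56 64 74 75 60 49 20 77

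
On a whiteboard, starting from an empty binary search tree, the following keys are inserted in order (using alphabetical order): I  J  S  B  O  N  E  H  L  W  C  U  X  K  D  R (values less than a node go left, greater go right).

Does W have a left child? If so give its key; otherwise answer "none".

Resulting structure (node: left, right):
  I: L=B, R=J
  J: L=–, R=S
  S: L=O, R=W
  B: L=–, R=E
  O: L=N, R=R
  N: L=L, R=–
  E: L=C, R=H
  H: L=–, R=–
  L: L=K, R=–
  W: L=U, R=X
  C: L=–, R=D
  U: L=–, R=–
  X: L=–, R=–
  K: L=–, R=–
  D: L=–, R=–
  R: L=–, R=–

U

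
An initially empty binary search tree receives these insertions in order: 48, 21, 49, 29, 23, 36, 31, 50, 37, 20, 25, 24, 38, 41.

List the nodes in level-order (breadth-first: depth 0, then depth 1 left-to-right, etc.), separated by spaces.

Insert 48: tree is empty, so 48 becomes the root.
Insert 21: 21 < 48 → go left. Place as left child of 48.
Insert 49: 49 > 48 → go right. Place as right child of 48.
Insert 29: 29 < 48 → go left; 29 > 21 → go right. Place as right child of 21.
Insert 23: 23 < 48 → go left; 23 > 21 → go right; 23 < 29 → go left. Place as left child of 29.
Insert 36: 36 < 48 → go left; 36 > 21 → go right; 36 > 29 → go right. Place as right child of 29.
Insert 31: 31 < 48 → go left; 31 > 21 → go right; 31 > 29 → go right; 31 < 36 → go left. Place as left child of 36.
Insert 50: 50 > 48 → go right; 50 > 49 → go right. Place as right child of 49.
Insert 37: 37 < 48 → go left; 37 > 21 → go right; 37 > 29 → go right; 37 > 36 → go right. Place as right child of 36.
Insert 20: 20 < 48 → go left; 20 < 21 → go left. Place as left child of 21.
Insert 25: 25 < 48 → go left; 25 > 21 → go right; 25 < 29 → go left; 25 > 23 → go right. Place as right child of 23.
Insert 24: 24 < 48 → go left; 24 > 21 → go right; 24 < 29 → go left; 24 > 23 → go right; 24 < 25 → go left. Place as left child of 25.
Insert 38: 38 < 48 → go left; 38 > 21 → go right; 38 > 29 → go right; 38 > 36 → go right; 38 > 37 → go right. Place as right child of 37.
Insert 41: 41 < 48 → go left; 41 > 21 → go right; 41 > 29 → go right; 41 > 36 → go right; 41 > 37 → go right; 41 > 38 → go right. Place as right child of 38.

48 21 49 20 29 50 23 36 25 31 37 24 38 41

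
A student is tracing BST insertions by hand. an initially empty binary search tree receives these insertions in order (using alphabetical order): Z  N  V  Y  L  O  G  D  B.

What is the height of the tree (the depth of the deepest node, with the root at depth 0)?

Resulting structure (node: left, right):
  Z: L=N, R=–
  N: L=L, R=V
  V: L=O, R=Y
  Y: L=–, R=–
  L: L=G, R=–
  O: L=–, R=–
  G: L=D, R=–
  D: L=B, R=–
  B: L=–, R=–

The deepest node is B at depth 5.

5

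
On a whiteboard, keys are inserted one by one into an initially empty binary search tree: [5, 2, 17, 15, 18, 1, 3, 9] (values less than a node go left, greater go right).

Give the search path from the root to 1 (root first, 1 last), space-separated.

Insert 5: tree is empty, so 5 becomes the root.
Insert 2: 2 < 5 → go left. Place as left child of 5.
Insert 17: 17 > 5 → go right. Place as right child of 5.
Insert 15: 15 > 5 → go right; 15 < 17 → go left. Place as left child of 17.
Insert 18: 18 > 5 → go right; 18 > 17 → go right. Place as right child of 17.
Insert 1: 1 < 5 → go left; 1 < 2 → go left. Place as left child of 2.
Insert 3: 3 < 5 → go left; 3 > 2 → go right. Place as right child of 2.
Insert 9: 9 > 5 → go right; 9 < 17 → go left; 9 < 15 → go left. Place as left child of 15.

5 2 1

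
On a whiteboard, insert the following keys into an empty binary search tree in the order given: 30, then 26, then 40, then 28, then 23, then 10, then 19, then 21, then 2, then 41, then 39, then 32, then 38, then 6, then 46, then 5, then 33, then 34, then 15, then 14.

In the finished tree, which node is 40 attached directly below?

30

Insert 30: tree is empty, so 30 becomes the root.
Insert 26: 26 < 30 → go left. Place as left child of 30.
Insert 40: 40 > 30 → go right. Place as right child of 30.
Insert 28: 28 < 30 → go left; 28 > 26 → go right. Place as right child of 26.
Insert 23: 23 < 30 → go left; 23 < 26 → go left. Place as left child of 26.
Insert 10: 10 < 30 → go left; 10 < 26 → go left; 10 < 23 → go left. Place as left child of 23.
Insert 19: 19 < 30 → go left; 19 < 26 → go left; 19 < 23 → go left; 19 > 10 → go right. Place as right child of 10.
Insert 21: 21 < 30 → go left; 21 < 26 → go left; 21 < 23 → go left; 21 > 10 → go right; 21 > 19 → go right. Place as right child of 19.
Insert 2: 2 < 30 → go left; 2 < 26 → go left; 2 < 23 → go left; 2 < 10 → go left. Place as left child of 10.
Insert 41: 41 > 30 → go right; 41 > 40 → go right. Place as right child of 40.
Insert 39: 39 > 30 → go right; 39 < 40 → go left. Place as left child of 40.
Insert 32: 32 > 30 → go right; 32 < 40 → go left; 32 < 39 → go left. Place as left child of 39.
Insert 38: 38 > 30 → go right; 38 < 40 → go left; 38 < 39 → go left; 38 > 32 → go right. Place as right child of 32.
Insert 6: 6 < 30 → go left; 6 < 26 → go left; 6 < 23 → go left; 6 < 10 → go left; 6 > 2 → go right. Place as right child of 2.
Insert 46: 46 > 30 → go right; 46 > 40 → go right; 46 > 41 → go right. Place as right child of 41.
Insert 5: 5 < 30 → go left; 5 < 26 → go left; 5 < 23 → go left; 5 < 10 → go left; 5 > 2 → go right; 5 < 6 → go left. Place as left child of 6.
Insert 33: 33 > 30 → go right; 33 < 40 → go left; 33 < 39 → go left; 33 > 32 → go right; 33 < 38 → go left. Place as left child of 38.
Insert 34: 34 > 30 → go right; 34 < 40 → go left; 34 < 39 → go left; 34 > 32 → go right; 34 < 38 → go left; 34 > 33 → go right. Place as right child of 33.
Insert 15: 15 < 30 → go left; 15 < 26 → go left; 15 < 23 → go left; 15 > 10 → go right; 15 < 19 → go left. Place as left child of 19.
Insert 14: 14 < 30 → go left; 14 < 26 → go left; 14 < 23 → go left; 14 > 10 → go right; 14 < 19 → go left; 14 < 15 → go left. Place as left child of 15.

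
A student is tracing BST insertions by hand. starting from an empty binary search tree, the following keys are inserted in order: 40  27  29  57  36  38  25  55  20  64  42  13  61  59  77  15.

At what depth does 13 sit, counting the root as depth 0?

4

Insert 40: tree is empty, so 40 becomes the root.
Insert 27: 27 < 40 → go left. Place as left child of 40.
Insert 29: 29 < 40 → go left; 29 > 27 → go right. Place as right child of 27.
Insert 57: 57 > 40 → go right. Place as right child of 40.
Insert 36: 36 < 40 → go left; 36 > 27 → go right; 36 > 29 → go right. Place as right child of 29.
Insert 38: 38 < 40 → go left; 38 > 27 → go right; 38 > 29 → go right; 38 > 36 → go right. Place as right child of 36.
Insert 25: 25 < 40 → go left; 25 < 27 → go left. Place as left child of 27.
Insert 55: 55 > 40 → go right; 55 < 57 → go left. Place as left child of 57.
Insert 20: 20 < 40 → go left; 20 < 27 → go left; 20 < 25 → go left. Place as left child of 25.
Insert 64: 64 > 40 → go right; 64 > 57 → go right. Place as right child of 57.
Insert 42: 42 > 40 → go right; 42 < 57 → go left; 42 < 55 → go left. Place as left child of 55.
Insert 13: 13 < 40 → go left; 13 < 27 → go left; 13 < 25 → go left; 13 < 20 → go left. Place as left child of 20.
Insert 61: 61 > 40 → go right; 61 > 57 → go right; 61 < 64 → go left. Place as left child of 64.
Insert 59: 59 > 40 → go right; 59 > 57 → go right; 59 < 64 → go left; 59 < 61 → go left. Place as left child of 61.
Insert 77: 77 > 40 → go right; 77 > 57 → go right; 77 > 64 → go right. Place as right child of 64.
Insert 15: 15 < 40 → go left; 15 < 27 → go left; 15 < 25 → go left; 15 < 20 → go left; 15 > 13 → go right. Place as right child of 13.

Path to 13: 40 → 27 → 25 → 20 → 13, which is 4 edges.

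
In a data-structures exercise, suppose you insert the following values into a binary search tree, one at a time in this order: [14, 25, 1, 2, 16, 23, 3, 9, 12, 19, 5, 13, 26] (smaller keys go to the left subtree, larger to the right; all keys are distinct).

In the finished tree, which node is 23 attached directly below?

16

Resulting structure (node: left, right):
  14: L=1, R=25
  25: L=16, R=26
  1: L=–, R=2
  2: L=–, R=3
  16: L=–, R=23
  23: L=19, R=–
  3: L=–, R=9
  9: L=5, R=12
  12: L=–, R=13
  19: L=–, R=–
  5: L=–, R=–
  13: L=–, R=–
  26: L=–, R=–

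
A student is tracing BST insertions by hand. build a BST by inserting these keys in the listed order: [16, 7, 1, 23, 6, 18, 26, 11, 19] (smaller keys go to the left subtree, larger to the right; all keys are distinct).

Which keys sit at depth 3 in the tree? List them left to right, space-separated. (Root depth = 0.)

16: root
7: left child of 16 (depth 1)
1: left child of 7 (depth 2)
23: right child of 16 (depth 1)
6: right child of 1 (depth 3)
18: left child of 23 (depth 2)
26: right child of 23 (depth 2)
11: right child of 7 (depth 2)
19: right child of 18 (depth 3)

6 19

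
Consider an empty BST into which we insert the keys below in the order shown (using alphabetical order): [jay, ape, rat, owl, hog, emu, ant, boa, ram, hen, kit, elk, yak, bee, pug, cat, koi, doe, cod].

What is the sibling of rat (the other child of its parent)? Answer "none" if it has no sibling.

jay: root
ape: left child of jay (depth 1)
rat: right child of jay (depth 1)
owl: left child of rat (depth 2)
hog: right child of ape (depth 2)
emu: left child of hog (depth 3)
ant: left child of ape (depth 2)
boa: left child of emu (depth 4)
ram: right child of owl (depth 3)
hen: right child of emu (depth 4)
kit: left child of owl (depth 3)
elk: right child of boa (depth 5)
yak: right child of rat (depth 2)
bee: left child of boa (depth 5)
pug: left child of ram (depth 4)
cat: left child of elk (depth 6)
koi: right child of kit (depth 4)
doe: right child of cat (depth 7)
cod: left child of doe (depth 8)

rat's parent is jay; the other child of jay is ape.

ape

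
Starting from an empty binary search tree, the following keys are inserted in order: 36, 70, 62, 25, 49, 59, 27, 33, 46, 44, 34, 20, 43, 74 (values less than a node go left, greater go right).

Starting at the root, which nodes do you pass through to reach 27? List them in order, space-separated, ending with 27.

36 25 27

Insert 36: tree is empty, so 36 becomes the root.
Insert 70: 70 > 36 → go right. Place as right child of 36.
Insert 62: 62 > 36 → go right; 62 < 70 → go left. Place as left child of 70.
Insert 25: 25 < 36 → go left. Place as left child of 36.
Insert 49: 49 > 36 → go right; 49 < 70 → go left; 49 < 62 → go left. Place as left child of 62.
Insert 59: 59 > 36 → go right; 59 < 70 → go left; 59 < 62 → go left; 59 > 49 → go right. Place as right child of 49.
Insert 27: 27 < 36 → go left; 27 > 25 → go right. Place as right child of 25.
Insert 33: 33 < 36 → go left; 33 > 25 → go right; 33 > 27 → go right. Place as right child of 27.
Insert 46: 46 > 36 → go right; 46 < 70 → go left; 46 < 62 → go left; 46 < 49 → go left. Place as left child of 49.
Insert 44: 44 > 36 → go right; 44 < 70 → go left; 44 < 62 → go left; 44 < 49 → go left; 44 < 46 → go left. Place as left child of 46.
Insert 34: 34 < 36 → go left; 34 > 25 → go right; 34 > 27 → go right; 34 > 33 → go right. Place as right child of 33.
Insert 20: 20 < 36 → go left; 20 < 25 → go left. Place as left child of 25.
Insert 43: 43 > 36 → go right; 43 < 70 → go left; 43 < 62 → go left; 43 < 49 → go left; 43 < 46 → go left; 43 < 44 → go left. Place as left child of 44.
Insert 74: 74 > 36 → go right; 74 > 70 → go right. Place as right child of 70.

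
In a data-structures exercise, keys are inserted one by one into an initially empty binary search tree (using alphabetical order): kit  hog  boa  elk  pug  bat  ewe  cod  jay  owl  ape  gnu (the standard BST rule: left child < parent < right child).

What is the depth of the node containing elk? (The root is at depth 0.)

kit: root
hog: left child of kit (depth 1)
boa: left child of hog (depth 2)
elk: right child of boa (depth 3)
pug: right child of kit (depth 1)
bat: left child of boa (depth 3)
ewe: right child of elk (depth 4)
cod: left child of elk (depth 4)
jay: right child of hog (depth 2)
owl: left child of pug (depth 2)
ape: left child of bat (depth 4)
gnu: right child of ewe (depth 5)

Path to elk: kit → hog → boa → elk, which is 3 edges.

3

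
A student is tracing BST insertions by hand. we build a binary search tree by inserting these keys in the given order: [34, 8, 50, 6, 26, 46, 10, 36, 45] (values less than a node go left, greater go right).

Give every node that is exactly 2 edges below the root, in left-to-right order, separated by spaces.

6 26 46

34: root
8: left child of 34 (depth 1)
50: right child of 34 (depth 1)
6: left child of 8 (depth 2)
26: right child of 8 (depth 2)
46: left child of 50 (depth 2)
10: left child of 26 (depth 3)
36: left child of 46 (depth 3)
45: right child of 36 (depth 4)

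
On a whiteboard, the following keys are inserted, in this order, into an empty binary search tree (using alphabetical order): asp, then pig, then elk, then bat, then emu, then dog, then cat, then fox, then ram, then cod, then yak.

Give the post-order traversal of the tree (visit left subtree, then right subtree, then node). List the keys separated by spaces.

Insert asp: tree is empty, so asp becomes the root.
Insert pig: pig > asp → go right. Place as right child of asp.
Insert elk: elk > asp → go right; elk < pig → go left. Place as left child of pig.
Insert bat: bat > asp → go right; bat < pig → go left; bat < elk → go left. Place as left child of elk.
Insert emu: emu > asp → go right; emu < pig → go left; emu > elk → go right. Place as right child of elk.
Insert dog: dog > asp → go right; dog < pig → go left; dog < elk → go left; dog > bat → go right. Place as right child of bat.
Insert cat: cat > asp → go right; cat < pig → go left; cat < elk → go left; cat > bat → go right; cat < dog → go left. Place as left child of dog.
Insert fox: fox > asp → go right; fox < pig → go left; fox > elk → go right; fox > emu → go right. Place as right child of emu.
Insert ram: ram > asp → go right; ram > pig → go right. Place as right child of pig.
Insert cod: cod > asp → go right; cod < pig → go left; cod < elk → go left; cod > bat → go right; cod < dog → go left; cod > cat → go right. Place as right child of cat.
Insert yak: yak > asp → go right; yak > pig → go right; yak > ram → go right. Place as right child of ram.

cod cat dog bat fox emu elk yak ram pig asp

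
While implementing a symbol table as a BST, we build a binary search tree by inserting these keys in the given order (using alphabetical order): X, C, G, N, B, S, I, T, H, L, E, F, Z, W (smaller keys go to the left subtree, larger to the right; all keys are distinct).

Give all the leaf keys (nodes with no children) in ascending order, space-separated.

B F H L W Z

Insert X: tree is empty, so X becomes the root.
Insert C: C < X → go left. Place as left child of X.
Insert G: G < X → go left; G > C → go right. Place as right child of C.
Insert N: N < X → go left; N > C → go right; N > G → go right. Place as right child of G.
Insert B: B < X → go left; B < C → go left. Place as left child of C.
Insert S: S < X → go left; S > C → go right; S > G → go right; S > N → go right. Place as right child of N.
Insert I: I < X → go left; I > C → go right; I > G → go right; I < N → go left. Place as left child of N.
Insert T: T < X → go left; T > C → go right; T > G → go right; T > N → go right; T > S → go right. Place as right child of S.
Insert H: H < X → go left; H > C → go right; H > G → go right; H < N → go left; H < I → go left. Place as left child of I.
Insert L: L < X → go left; L > C → go right; L > G → go right; L < N → go left; L > I → go right. Place as right child of I.
Insert E: E < X → go left; E > C → go right; E < G → go left. Place as left child of G.
Insert F: F < X → go left; F > C → go right; F < G → go left; F > E → go right. Place as right child of E.
Insert Z: Z > X → go right. Place as right child of X.
Insert W: W < X → go left; W > C → go right; W > G → go right; W > N → go right; W > S → go right; W > T → go right. Place as right child of T.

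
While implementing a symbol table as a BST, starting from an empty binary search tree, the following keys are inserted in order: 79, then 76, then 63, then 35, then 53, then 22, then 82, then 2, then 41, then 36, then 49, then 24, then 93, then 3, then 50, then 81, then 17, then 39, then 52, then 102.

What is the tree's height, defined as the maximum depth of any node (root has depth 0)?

8

Insert 79: tree is empty, so 79 becomes the root.
Insert 76: 76 < 79 → go left. Place as left child of 79.
Insert 63: 63 < 79 → go left; 63 < 76 → go left. Place as left child of 76.
Insert 35: 35 < 79 → go left; 35 < 76 → go left; 35 < 63 → go left. Place as left child of 63.
Insert 53: 53 < 79 → go left; 53 < 76 → go left; 53 < 63 → go left; 53 > 35 → go right. Place as right child of 35.
Insert 22: 22 < 79 → go left; 22 < 76 → go left; 22 < 63 → go left; 22 < 35 → go left. Place as left child of 35.
Insert 82: 82 > 79 → go right. Place as right child of 79.
Insert 2: 2 < 79 → go left; 2 < 76 → go left; 2 < 63 → go left; 2 < 35 → go left; 2 < 22 → go left. Place as left child of 22.
Insert 41: 41 < 79 → go left; 41 < 76 → go left; 41 < 63 → go left; 41 > 35 → go right; 41 < 53 → go left. Place as left child of 53.
Insert 36: 36 < 79 → go left; 36 < 76 → go left; 36 < 63 → go left; 36 > 35 → go right; 36 < 53 → go left; 36 < 41 → go left. Place as left child of 41.
Insert 49: 49 < 79 → go left; 49 < 76 → go left; 49 < 63 → go left; 49 > 35 → go right; 49 < 53 → go left; 49 > 41 → go right. Place as right child of 41.
Insert 24: 24 < 79 → go left; 24 < 76 → go left; 24 < 63 → go left; 24 < 35 → go left; 24 > 22 → go right. Place as right child of 22.
Insert 93: 93 > 79 → go right; 93 > 82 → go right. Place as right child of 82.
Insert 3: 3 < 79 → go left; 3 < 76 → go left; 3 < 63 → go left; 3 < 35 → go left; 3 < 22 → go left; 3 > 2 → go right. Place as right child of 2.
Insert 50: 50 < 79 → go left; 50 < 76 → go left; 50 < 63 → go left; 50 > 35 → go right; 50 < 53 → go left; 50 > 41 → go right; 50 > 49 → go right. Place as right child of 49.
Insert 81: 81 > 79 → go right; 81 < 82 → go left. Place as left child of 82.
Insert 17: 17 < 79 → go left; 17 < 76 → go left; 17 < 63 → go left; 17 < 35 → go left; 17 < 22 → go left; 17 > 2 → go right; 17 > 3 → go right. Place as right child of 3.
Insert 39: 39 < 79 → go left; 39 < 76 → go left; 39 < 63 → go left; 39 > 35 → go right; 39 < 53 → go left; 39 < 41 → go left; 39 > 36 → go right. Place as right child of 36.
Insert 52: 52 < 79 → go left; 52 < 76 → go left; 52 < 63 → go left; 52 > 35 → go right; 52 < 53 → go left; 52 > 41 → go right; 52 > 49 → go right; 52 > 50 → go right. Place as right child of 50.
Insert 102: 102 > 79 → go right; 102 > 82 → go right; 102 > 93 → go right. Place as right child of 93.

The deepest node is 52 at depth 8.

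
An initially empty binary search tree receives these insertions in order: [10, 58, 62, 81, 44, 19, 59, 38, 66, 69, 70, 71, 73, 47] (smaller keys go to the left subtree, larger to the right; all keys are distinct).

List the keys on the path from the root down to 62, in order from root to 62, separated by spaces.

10 58 62

Insert 10: tree is empty, so 10 becomes the root.
Insert 58: 58 > 10 → go right. Place as right child of 10.
Insert 62: 62 > 10 → go right; 62 > 58 → go right. Place as right child of 58.
Insert 81: 81 > 10 → go right; 81 > 58 → go right; 81 > 62 → go right. Place as right child of 62.
Insert 44: 44 > 10 → go right; 44 < 58 → go left. Place as left child of 58.
Insert 19: 19 > 10 → go right; 19 < 58 → go left; 19 < 44 → go left. Place as left child of 44.
Insert 59: 59 > 10 → go right; 59 > 58 → go right; 59 < 62 → go left. Place as left child of 62.
Insert 38: 38 > 10 → go right; 38 < 58 → go left; 38 < 44 → go left; 38 > 19 → go right. Place as right child of 19.
Insert 66: 66 > 10 → go right; 66 > 58 → go right; 66 > 62 → go right; 66 < 81 → go left. Place as left child of 81.
Insert 69: 69 > 10 → go right; 69 > 58 → go right; 69 > 62 → go right; 69 < 81 → go left; 69 > 66 → go right. Place as right child of 66.
Insert 70: 70 > 10 → go right; 70 > 58 → go right; 70 > 62 → go right; 70 < 81 → go left; 70 > 66 → go right; 70 > 69 → go right. Place as right child of 69.
Insert 71: 71 > 10 → go right; 71 > 58 → go right; 71 > 62 → go right; 71 < 81 → go left; 71 > 66 → go right; 71 > 69 → go right; 71 > 70 → go right. Place as right child of 70.
Insert 73: 73 > 10 → go right; 73 > 58 → go right; 73 > 62 → go right; 73 < 81 → go left; 73 > 66 → go right; 73 > 69 → go right; 73 > 70 → go right; 73 > 71 → go right. Place as right child of 71.
Insert 47: 47 > 10 → go right; 47 < 58 → go left; 47 > 44 → go right. Place as right child of 44.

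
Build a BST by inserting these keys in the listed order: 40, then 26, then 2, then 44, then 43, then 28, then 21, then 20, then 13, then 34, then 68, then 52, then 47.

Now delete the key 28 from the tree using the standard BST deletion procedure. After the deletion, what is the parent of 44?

40

40: root
26: left child of 40 (depth 1)
2: left child of 26 (depth 2)
44: right child of 40 (depth 1)
43: left child of 44 (depth 2)
28: right child of 26 (depth 2)
21: right child of 2 (depth 3)
20: left child of 21 (depth 4)
13: left child of 20 (depth 5)
34: right child of 28 (depth 3)
68: right child of 44 (depth 2)
52: left child of 68 (depth 3)
47: left child of 52 (depth 4)

Delete 28 (at most one child — splice it out).
After deletion, 44's parent is 40.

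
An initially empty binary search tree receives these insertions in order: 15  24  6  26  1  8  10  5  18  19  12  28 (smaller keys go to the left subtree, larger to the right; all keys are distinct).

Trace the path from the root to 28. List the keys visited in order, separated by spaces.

15 24 26 28

Insert 15: tree is empty, so 15 becomes the root.
Insert 24: 24 > 15 → go right. Place as right child of 15.
Insert 6: 6 < 15 → go left. Place as left child of 15.
Insert 26: 26 > 15 → go right; 26 > 24 → go right. Place as right child of 24.
Insert 1: 1 < 15 → go left; 1 < 6 → go left. Place as left child of 6.
Insert 8: 8 < 15 → go left; 8 > 6 → go right. Place as right child of 6.
Insert 10: 10 < 15 → go left; 10 > 6 → go right; 10 > 8 → go right. Place as right child of 8.
Insert 5: 5 < 15 → go left; 5 < 6 → go left; 5 > 1 → go right. Place as right child of 1.
Insert 18: 18 > 15 → go right; 18 < 24 → go left. Place as left child of 24.
Insert 19: 19 > 15 → go right; 19 < 24 → go left; 19 > 18 → go right. Place as right child of 18.
Insert 12: 12 < 15 → go left; 12 > 6 → go right; 12 > 8 → go right; 12 > 10 → go right. Place as right child of 10.
Insert 28: 28 > 15 → go right; 28 > 24 → go right; 28 > 26 → go right. Place as right child of 26.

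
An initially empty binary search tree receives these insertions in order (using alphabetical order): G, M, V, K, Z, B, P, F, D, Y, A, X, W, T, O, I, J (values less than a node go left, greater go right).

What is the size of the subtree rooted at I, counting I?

2

Insert G: tree is empty, so G becomes the root.
Insert M: M > G → go right. Place as right child of G.
Insert V: V > G → go right; V > M → go right. Place as right child of M.
Insert K: K > G → go right; K < M → go left. Place as left child of M.
Insert Z: Z > G → go right; Z > M → go right; Z > V → go right. Place as right child of V.
Insert B: B < G → go left. Place as left child of G.
Insert P: P > G → go right; P > M → go right; P < V → go left. Place as left child of V.
Insert F: F < G → go left; F > B → go right. Place as right child of B.
Insert D: D < G → go left; D > B → go right; D < F → go left. Place as left child of F.
Insert Y: Y > G → go right; Y > M → go right; Y > V → go right; Y < Z → go left. Place as left child of Z.
Insert A: A < G → go left; A < B → go left. Place as left child of B.
Insert X: X > G → go right; X > M → go right; X > V → go right; X < Z → go left; X < Y → go left. Place as left child of Y.
Insert W: W > G → go right; W > M → go right; W > V → go right; W < Z → go left; W < Y → go left; W < X → go left. Place as left child of X.
Insert T: T > G → go right; T > M → go right; T < V → go left; T > P → go right. Place as right child of P.
Insert O: O > G → go right; O > M → go right; O < V → go left; O < P → go left. Place as left child of P.
Insert I: I > G → go right; I < M → go left; I < K → go left. Place as left child of K.
Insert J: J > G → go right; J < M → go left; J < K → go left; J > I → go right. Place as right child of I.

Subtree rooted at I contains: I, J — 2 nodes.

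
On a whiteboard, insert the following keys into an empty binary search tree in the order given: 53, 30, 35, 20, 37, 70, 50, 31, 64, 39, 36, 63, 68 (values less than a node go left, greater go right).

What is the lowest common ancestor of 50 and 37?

Insert 53: tree is empty, so 53 becomes the root.
Insert 30: 30 < 53 → go left. Place as left child of 53.
Insert 35: 35 < 53 → go left; 35 > 30 → go right. Place as right child of 30.
Insert 20: 20 < 53 → go left; 20 < 30 → go left. Place as left child of 30.
Insert 37: 37 < 53 → go left; 37 > 30 → go right; 37 > 35 → go right. Place as right child of 35.
Insert 70: 70 > 53 → go right. Place as right child of 53.
Insert 50: 50 < 53 → go left; 50 > 30 → go right; 50 > 35 → go right; 50 > 37 → go right. Place as right child of 37.
Insert 31: 31 < 53 → go left; 31 > 30 → go right; 31 < 35 → go left. Place as left child of 35.
Insert 64: 64 > 53 → go right; 64 < 70 → go left. Place as left child of 70.
Insert 39: 39 < 53 → go left; 39 > 30 → go right; 39 > 35 → go right; 39 > 37 → go right; 39 < 50 → go left. Place as left child of 50.
Insert 36: 36 < 53 → go left; 36 > 30 → go right; 36 > 35 → go right; 36 < 37 → go left. Place as left child of 37.
Insert 63: 63 > 53 → go right; 63 < 70 → go left; 63 < 64 → go left. Place as left child of 64.
Insert 68: 68 > 53 → go right; 68 < 70 → go left; 68 > 64 → go right. Place as right child of 64.

Path to 50: 53 → 30 → 35 → 37 → 50
Path to 37: 53 → 30 → 35 → 37
37 lies on both paths and is an ancestor of the other node.

37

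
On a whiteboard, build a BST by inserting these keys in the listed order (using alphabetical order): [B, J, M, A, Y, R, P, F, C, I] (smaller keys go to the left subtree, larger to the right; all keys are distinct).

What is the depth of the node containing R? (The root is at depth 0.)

4

B: root
J: right child of B (depth 1)
M: right child of J (depth 2)
A: left child of B (depth 1)
Y: right child of M (depth 3)
R: left child of Y (depth 4)
P: left child of R (depth 5)
F: left child of J (depth 2)
C: left child of F (depth 3)
I: right child of F (depth 3)

Path to R: B → J → M → Y → R, which is 4 edges.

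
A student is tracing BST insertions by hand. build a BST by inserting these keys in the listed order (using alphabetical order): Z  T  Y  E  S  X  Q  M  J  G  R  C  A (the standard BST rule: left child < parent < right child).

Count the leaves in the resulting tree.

Z: root
T: left child of Z (depth 1)
Y: right child of T (depth 2)
E: left child of T (depth 2)
S: right child of E (depth 3)
X: left child of Y (depth 3)
Q: left child of S (depth 4)
M: left child of Q (depth 5)
J: left child of M (depth 6)
G: left child of J (depth 7)
R: right child of Q (depth 5)
C: left child of E (depth 3)
A: left child of C (depth 4)

Leaves: A, G, R, X — 4 in total.

4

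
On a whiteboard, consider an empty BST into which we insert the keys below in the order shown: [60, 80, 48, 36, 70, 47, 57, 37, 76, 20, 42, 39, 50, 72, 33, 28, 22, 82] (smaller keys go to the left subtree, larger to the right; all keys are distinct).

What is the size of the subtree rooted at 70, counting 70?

3

60: root
80: right child of 60 (depth 1)
48: left child of 60 (depth 1)
36: left child of 48 (depth 2)
70: left child of 80 (depth 2)
47: right child of 36 (depth 3)
57: right child of 48 (depth 2)
37: left child of 47 (depth 4)
76: right child of 70 (depth 3)
20: left child of 36 (depth 3)
42: right child of 37 (depth 5)
39: left child of 42 (depth 6)
50: left child of 57 (depth 3)
72: left child of 76 (depth 4)
33: right child of 20 (depth 4)
28: left child of 33 (depth 5)
22: left child of 28 (depth 6)
82: right child of 80 (depth 2)

Subtree rooted at 70 contains: 70, 76, 72 — 3 nodes.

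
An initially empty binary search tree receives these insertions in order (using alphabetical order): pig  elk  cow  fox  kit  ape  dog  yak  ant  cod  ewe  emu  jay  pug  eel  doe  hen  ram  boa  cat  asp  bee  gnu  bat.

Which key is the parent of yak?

pig

pig: root
elk: left child of pig (depth 1)
cow: left child of elk (depth 2)
fox: right child of elk (depth 2)
kit: right child of fox (depth 3)
ape: left child of cow (depth 3)
dog: right child of cow (depth 3)
yak: right child of pig (depth 1)
ant: left child of ape (depth 4)
cod: right child of ape (depth 4)
ewe: left child of fox (depth 3)
emu: left child of ewe (depth 4)
jay: left child of kit (depth 4)
pug: left child of yak (depth 2)
eel: right child of dog (depth 4)
doe: left child of dog (depth 4)
hen: left child of jay (depth 5)
ram: right child of pug (depth 3)
boa: left child of cod (depth 5)
cat: right child of boa (depth 6)
asp: left child of boa (depth 6)
bee: right child of asp (depth 7)
gnu: left child of hen (depth 6)
bat: left child of bee (depth 8)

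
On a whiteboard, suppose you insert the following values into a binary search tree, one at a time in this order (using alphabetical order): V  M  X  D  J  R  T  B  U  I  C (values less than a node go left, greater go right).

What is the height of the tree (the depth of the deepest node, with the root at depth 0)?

Resulting structure (node: left, right):
  V: L=M, R=X
  M: L=D, R=R
  X: L=–, R=–
  D: L=B, R=J
  J: L=I, R=–
  R: L=–, R=T
  T: L=–, R=U
  B: L=–, R=C
  U: L=–, R=–
  I: L=–, R=–
  C: L=–, R=–

The deepest node is U at depth 4.

4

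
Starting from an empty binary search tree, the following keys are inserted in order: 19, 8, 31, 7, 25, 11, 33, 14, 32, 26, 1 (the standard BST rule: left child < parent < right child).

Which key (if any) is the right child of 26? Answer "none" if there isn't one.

none

19: root
8: left child of 19 (depth 1)
31: right child of 19 (depth 1)
7: left child of 8 (depth 2)
25: left child of 31 (depth 2)
11: right child of 8 (depth 2)
33: right child of 31 (depth 2)
14: right child of 11 (depth 3)
32: left child of 33 (depth 3)
26: right child of 25 (depth 3)
1: left child of 7 (depth 3)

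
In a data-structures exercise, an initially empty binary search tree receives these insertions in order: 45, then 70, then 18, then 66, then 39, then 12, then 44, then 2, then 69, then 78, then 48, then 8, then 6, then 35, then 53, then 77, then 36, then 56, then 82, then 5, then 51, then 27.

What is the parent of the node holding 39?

18

Resulting structure (node: left, right):
  45: L=18, R=70
  70: L=66, R=78
  18: L=12, R=39
  66: L=48, R=69
  39: L=35, R=44
  12: L=2, R=–
  44: L=–, R=–
  2: L=–, R=8
  69: L=–, R=–
  78: L=77, R=82
  48: L=–, R=53
  8: L=6, R=–
  6: L=5, R=–
  35: L=27, R=36
  53: L=51, R=56
  77: L=–, R=–
  36: L=–, R=–
  56: L=–, R=–
  82: L=–, R=–
  5: L=–, R=–
  51: L=–, R=–
  27: L=–, R=–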